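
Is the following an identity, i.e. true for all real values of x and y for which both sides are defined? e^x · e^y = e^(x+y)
Yes, this is an identity.

Claim: e^x · e^y = e^(x+y).
Reasoning: This is the law of exponents for a common base: multiplying powers adds exponents. E.g. from the series, (Σ x^j/j!)(Σ y^k/k!) = Σ_m (Σ_{j+k=m} x^j y^k/(j!k!)) = Σ_m (x+y)^m/m! by the binomial theorem.
So the two sides agree for all real values of x and y for which both sides are defined.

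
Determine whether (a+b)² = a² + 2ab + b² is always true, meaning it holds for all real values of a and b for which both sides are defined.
Yes, this is an identity.

Claim: (a+b)² = a² + 2ab + b².
Reasoning: Expand: (a+b)² = (a+b)(a+b) = a·a + a·b + b·a + b·b = a² + 2ab + b².
So the two sides agree for all real values of a and b for which both sides are defined.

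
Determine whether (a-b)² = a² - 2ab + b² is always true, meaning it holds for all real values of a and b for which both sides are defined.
Claim: (a-b)² = a² - 2ab + b².
Reasoning: Expand: (a-b)² = (a-b)(a-b) = a·a - a·b - b·a + b·b = a² - 2ab + b².
So the two sides agree for all real values of a and b for which both sides are defined.

Conclusion: Yes, this is an identity.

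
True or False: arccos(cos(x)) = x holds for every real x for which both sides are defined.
False.

Claim: arccos(cos(x)) = x.
Test a specific point where both sides are defined: x = -π/3.
LHS = arccos(cos(x)) ≈ 1.0472
RHS = x ≈ -1.0472
Since 1.0472 ≠ -1.0472, the equation fails at this point, so it cannot hold for every real x for which both sides are defined.
arccos only returns values in [0, π], so arccos(cos(x)) = x holds only for x in that interval, not for all real x.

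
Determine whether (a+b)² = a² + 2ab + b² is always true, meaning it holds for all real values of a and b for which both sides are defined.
Claim: (a+b)² = a² + 2ab + b².
Reasoning: Expand: (a+b)² = (a+b)(a+b) = a·a + a·b + b·a + b·b = a² + 2ab + b².
So the two sides agree for all real values of a and b for which both sides are defined.

Conclusion: Yes, this is an identity.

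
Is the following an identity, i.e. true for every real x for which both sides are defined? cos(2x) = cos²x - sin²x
Yes, this is an identity.

Claim: cos(2x) = cos²x - sin²x.
Reasoning: Put y = x in the addition formula cos(x+y) = cos(x)cos(y) - sin(x)sin(y): cos(2x) = cos²x - sin²x.
So the two sides agree for every real x for which both sides are defined.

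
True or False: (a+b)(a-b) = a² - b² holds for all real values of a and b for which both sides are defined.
True.

Claim: (a+b)(a-b) = a² - b².
Reasoning: Expand: (a+b)(a-b) = a² - ab + ba - b² = a² - b² (the cross terms cancel).
So the two sides agree for all real values of a and b for which both sides are defined.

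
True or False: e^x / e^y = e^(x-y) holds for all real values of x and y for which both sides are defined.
True.

Claim: e^x / e^y = e^(x-y).
Reasoning: 1/e^y = e^(-y), so e^x / e^y = e^x · e^(-y) = e^(x + (-y)) = e^(x-y) by the product rule for exponents.
So the two sides agree for all real values of x and y for which both sides are defined.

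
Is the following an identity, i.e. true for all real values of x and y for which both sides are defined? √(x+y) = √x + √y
No, this is NOT an identity.

Claim: √(x+y) = √x + √y.
Test a specific point where both sides are defined: x = 1/2, y = 1/2.
LHS = √(x+y) ≈ 1.0000
RHS = √x + √y ≈ 1.4142
Since 1.0000 ≠ 1.4142, the equation fails at this point, so it cannot hold for all real values of x and y for which both sides are defined.
Squaring the right side gives x + 2√(xy) + y, not x + y.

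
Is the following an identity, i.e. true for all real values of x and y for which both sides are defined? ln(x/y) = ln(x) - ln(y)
Yes, this is an identity.

Claim: ln(x/y) = ln(x) - ln(y).
Reasoning: Both sides are simultaneously defined only when x, y > 0. Write x = e^p, y = e^q. Then x/y = e^(p-q), so ln(x/y) = p - q = ln(x) - ln(y).
So the two sides agree for all real values of x and y for which both sides are defined.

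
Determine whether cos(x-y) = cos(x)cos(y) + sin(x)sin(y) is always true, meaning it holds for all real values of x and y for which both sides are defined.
Yes, this is an identity.

Claim: cos(x-y) = cos(x)cos(y) + sin(x)sin(y).
Reasoning: Replace y by -y in cos(x+y) = cos(x)cos(y) - sin(x)sin(y) and use cos(-y) = cos(y), sin(-y) = -sin(y): cos(x-y) = cos(x)cos(y) + sin(x)sin(y).
So the two sides agree for all real values of x and y for which both sides are defined.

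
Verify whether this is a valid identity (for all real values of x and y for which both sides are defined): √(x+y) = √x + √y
No, this is NOT an identity.

Claim: √(x+y) = √x + √y.
Test a specific point where both sides are defined: x = 4, y = 5.
LHS = √(x+y) ≈ 3.0000
RHS = √x + √y ≈ 4.2361
Since 3.0000 ≠ 4.2361, the equation fails at this point, so it cannot hold for all real values of x and y for which both sides are defined.
Squaring the right side gives x + 2√(xy) + y, not x + y.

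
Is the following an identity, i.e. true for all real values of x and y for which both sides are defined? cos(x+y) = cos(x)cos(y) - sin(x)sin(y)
Yes, this is an identity.

Claim: cos(x+y) = cos(x)cos(y) - sin(x)sin(y).
Reasoning: By Euler's formula e^(i(x+y)) = e^(ix)·e^(iy) = (cos x + i·sin x)(cos y + i·sin y). The real part of the left side is cos(x+y); the real part of the product is cos(x)cos(y) - sin(x)sin(y) (since i·i = -1).
So the two sides agree for all real values of x and y for which both sides are defined.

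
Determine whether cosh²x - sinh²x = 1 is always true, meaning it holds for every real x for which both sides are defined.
Yes, this is an identity.

Claim: cosh²x - sinh²x = 1.
Reasoning: With cosh(x) = (e^x + e^-x)/2 and sinh(x) = (e^x - e^-x)/2: cosh²x = (e^(2x) + 2 + e^(-2x))/4 and sinh²x = (e^(2x) - 2 + e^(-2x))/4. Subtracting leaves 4/4 = 1.
So the two sides agree for every real x for which both sides are defined.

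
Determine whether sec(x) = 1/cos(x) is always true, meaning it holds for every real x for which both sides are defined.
Claim: sec(x) = 1/cos(x).
Reasoning: sec(x) is by definition the reciprocal of cos(x), wherever cos(x) ≠ 0.
So the two sides agree for every real x for which both sides are defined.

Conclusion: Yes, this is an identity.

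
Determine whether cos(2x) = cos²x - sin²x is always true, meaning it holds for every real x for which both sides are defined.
Claim: cos(2x) = cos²x - sin²x.
Reasoning: Put y = x in the addition formula cos(x+y) = cos(x)cos(y) - sin(x)sin(y): cos(2x) = cos²x - sin²x.
So the two sides agree for every real x for which both sides are defined.

Conclusion: Yes, this is an identity.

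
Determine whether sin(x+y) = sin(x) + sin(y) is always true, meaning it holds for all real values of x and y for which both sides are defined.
No, this is NOT an identity.

Claim: sin(x+y) = sin(x) + sin(y).
Test a specific point where both sides are defined: x = π/2, y = π.
LHS = sin(x+y) ≈ -1.0000
RHS = sin(x) + sin(y) ≈ 1.0000
Since -1.0000 ≠ 1.0000, the equation fails at this point, so it cannot hold for all real values of x and y for which both sides are defined.
The correct expansion is sin(x+y) = sin(x)cos(y) + cos(x)sin(y); sine is not additive.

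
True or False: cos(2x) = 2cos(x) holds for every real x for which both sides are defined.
False.

Claim: cos(2x) = 2cos(x).
Test a specific point where both sides are defined: x = π.
LHS = cos(2x) ≈ 1.0000
RHS = 2cos(x) ≈ -2.0000
Since 1.0000 ≠ -2.0000, the equation fails at this point, so it cannot hold for every real x for which both sides are defined.
The correct double-angle formula is cos(2x) = cos²x - sin²x.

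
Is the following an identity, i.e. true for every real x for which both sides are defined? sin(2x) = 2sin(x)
No, this is NOT an identity.

Claim: sin(2x) = 2sin(x).
Test a specific point where both sides are defined: x = π/3.
LHS = sin(2x) ≈ 0.8660
RHS = 2sin(x) ≈ 1.7321
Since 0.8660 ≠ 1.7321, the equation fails at this point, so it cannot hold for every real x for which both sides are defined.
The correct double-angle formula is sin(2x) = 2sin(x)cos(x).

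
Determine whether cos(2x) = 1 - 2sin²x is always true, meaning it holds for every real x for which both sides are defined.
Claim: cos(2x) = 1 - 2sin²x.
Reasoning: cos(2x) = cos²x - sin²x. Replace cos²x by 1 - sin²x: (1 - sin²x) - sin²x = 1 - 2sin²x.
So the two sides agree for every real x for which both sides are defined.

Conclusion: Yes, this is an identity.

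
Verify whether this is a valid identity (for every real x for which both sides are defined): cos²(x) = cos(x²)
Claim: cos²(x) = cos(x²).
Test a specific point where both sides are defined: x = -π/2.
LHS = cos²(x) ≈ 0.0000
RHS = cos(x²) ≈ -0.7812
Since 0.0000 ≠ -0.7812, the equation fails at this point, so it cannot hold for every real x for which both sides are defined.
cos²(x) means (cos x)², squaring the output; cos(x²) squares the input. These are different functions.

Conclusion: No, this is NOT an identity.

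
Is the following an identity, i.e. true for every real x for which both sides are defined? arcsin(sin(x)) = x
No, this is NOT an identity.

Claim: arcsin(sin(x)) = x.
Test a specific point where both sides are defined: x = 2π/3.
LHS = arcsin(sin(x)) ≈ 1.0472
RHS = x ≈ 2.0944
Since 1.0472 ≠ 2.0944, the equation fails at this point, so it cannot hold for every real x for which both sides are defined.
arcsin only returns values in [-π/2, π/2], so arcsin(sin(x)) = x holds only for x in that interval, not for all real x.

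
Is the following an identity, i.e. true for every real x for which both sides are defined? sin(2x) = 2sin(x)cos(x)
Claim: sin(2x) = 2sin(x)cos(x).
Reasoning: Put y = x in the addition formula sin(x+y) = sin(x)cos(y) + cos(x)sin(y): sin(2x) = sin(x)cos(x) + cos(x)sin(x) = 2sin(x)cos(x).
So the two sides agree for every real x for which both sides are defined.

Conclusion: Yes, this is an identity.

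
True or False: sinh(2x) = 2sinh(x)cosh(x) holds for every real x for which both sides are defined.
Claim: sinh(2x) = 2sinh(x)cosh(x).
Reasoning: 2sinh(x)cosh(x) = 2 · (e^x - e^-x)/2 · (e^x + e^-x)/2 = (e^(2x) - e^(-2x))/2 = sinh(2x).
So the two sides agree for every real x for which both sides are defined.

Conclusion: True.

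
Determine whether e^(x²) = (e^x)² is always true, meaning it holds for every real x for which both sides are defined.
No, this is NOT an identity.

Claim: e^(x²) = (e^x)².
Test a specific point where both sides are defined: x = 3/2.
LHS = e^(x²) ≈ 9.4877
RHS = (e^x)² ≈ 20.0855
Since 9.4877 ≠ 20.0855, the equation fails at this point, so it cannot hold for every real x for which both sides are defined.
(e^x)² = e^(2x), and 2x ≠ x² in general.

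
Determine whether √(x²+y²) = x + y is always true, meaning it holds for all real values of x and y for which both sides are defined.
No, this is NOT an identity.

Claim: √(x²+y²) = x + y.
Test a specific point where both sides are defined: x = 5, y = 3.
LHS = √(x²+y²) ≈ 5.8310
RHS = x + y ≈ 8.0000
Since 5.8310 ≠ 8.0000, the equation fails at this point, so it cannot hold for all real values of x and y for which both sides are defined.
(x+y)² = x² + 2xy + y², not x² + y², so the square root does not split this way.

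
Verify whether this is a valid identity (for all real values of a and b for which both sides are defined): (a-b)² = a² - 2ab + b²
Yes, this is an identity.

Claim: (a-b)² = a² - 2ab + b².
Reasoning: Expand: (a-b)² = (a-b)(a-b) = a·a - a·b - b·a + b·b = a² - 2ab + b².
So the two sides agree for all real values of a and b for which both sides are defined.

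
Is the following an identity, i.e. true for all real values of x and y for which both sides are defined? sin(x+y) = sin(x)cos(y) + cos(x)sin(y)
Claim: sin(x+y) = sin(x)cos(y) + cos(x)sin(y).
Reasoning: By Euler's formula e^(i(x+y)) = e^(ix)·e^(iy) = (cos x + i·sin x)(cos y + i·sin y). The imaginary part of the left side is sin(x+y); the imaginary part of the product is sin(x)cos(y) + cos(x)sin(y).
So the two sides agree for all real values of x and y for which both sides are defined.

Conclusion: Yes, this is an identity.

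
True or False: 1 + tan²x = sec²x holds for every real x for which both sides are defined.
Claim: 1 + tan²x = sec²x.
Reasoning: Start from sin²x + cos²x = 1 and divide every term by cos²x (allowed wherever tan x and sec x are defined): tan²x + 1 = 1/cos²x = sec²x.
So the two sides agree for every real x for which both sides are defined.

Conclusion: True.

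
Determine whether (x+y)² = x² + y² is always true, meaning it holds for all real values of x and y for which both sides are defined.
Claim: (x+y)² = x² + y².
Test a specific point where both sides are defined: x = 3, y = -3.
LHS = (x+y)² ≈ 0.0000
RHS = x² + y² ≈ 18.0000
Since 0.0000 ≠ 18.0000, the equation fails at this point, so it cannot hold for all real values of x and y for which both sides are defined.
The correct expansion is (x+y)² = x² + 2xy + y²; the cross term 2xy is missing.

Conclusion: No, this is NOT an identity.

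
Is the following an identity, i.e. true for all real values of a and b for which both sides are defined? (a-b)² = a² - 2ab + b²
Claim: (a-b)² = a² - 2ab + b².
Reasoning: Expand: (a-b)² = (a-b)(a-b) = a·a - a·b - b·a + b·b = a² - 2ab + b².
So the two sides agree for all real values of a and b for which both sides are defined.

Conclusion: Yes, this is an identity.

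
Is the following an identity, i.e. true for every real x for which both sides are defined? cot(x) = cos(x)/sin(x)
Yes, this is an identity.

Claim: cot(x) = cos(x)/sin(x).
Reasoning: cot(x) is defined as 1/tan(x) = 1/(sin(x)/cos(x)) = cos(x)/sin(x), wherever sin(x) ≠ 0.
So the two sides agree for every real x for which both sides are defined.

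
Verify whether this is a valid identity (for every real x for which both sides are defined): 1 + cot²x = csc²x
Yes, this is an identity.

Claim: 1 + cot²x = csc²x.
Reasoning: Start from sin²x + cos²x = 1 and divide every term by sin²x (allowed wherever cot x and csc x are defined): 1 + cot²x = 1/sin²x = csc²x.
So the two sides agree for every real x for which both sides are defined.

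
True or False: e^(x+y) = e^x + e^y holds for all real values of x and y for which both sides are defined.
Claim: e^(x+y) = e^x + e^y.
Test a specific point where both sides are defined: x = 3, y = -2.
LHS = e^(x+y) ≈ 2.7183
RHS = e^x + e^y ≈ 20.2209
Since 2.7183 ≠ 20.2209, the equation fails at this point, so it cannot hold for all real values of x and y for which both sides are defined.
The correct rule is e^(x+y) = e^x · e^y (a product, not a sum).

Conclusion: False.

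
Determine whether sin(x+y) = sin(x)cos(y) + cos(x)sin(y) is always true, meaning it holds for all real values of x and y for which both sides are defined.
Claim: sin(x+y) = sin(x)cos(y) + cos(x)sin(y).
Reasoning: By Euler's formula e^(i(x+y)) = e^(ix)·e^(iy) = (cos x + i·sin x)(cos y + i·sin y). The imaginary part of the left side is sin(x+y); the imaginary part of the product is sin(x)cos(y) + cos(x)sin(y).
So the two sides agree for all real values of x and y for which both sides are defined.

Conclusion: Yes, this is an identity.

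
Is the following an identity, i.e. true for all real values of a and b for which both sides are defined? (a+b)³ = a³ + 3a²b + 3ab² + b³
Claim: (a+b)³ = a³ + 3a²b + 3ab² + b³.
Reasoning: (a+b)³ = (a+b)(a+b)² = (a+b)(a² + 2ab + b²) = a³ + 2a²b + ab² + a²b + 2ab² + b³ = a³ + 3a²b + 3ab² + b³.
So the two sides agree for all real values of a and b for which both sides are defined.

Conclusion: Yes, this is an identity.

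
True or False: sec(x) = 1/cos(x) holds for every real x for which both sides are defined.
Claim: sec(x) = 1/cos(x).
Reasoning: sec(x) is by definition the reciprocal of cos(x), wherever cos(x) ≠ 0.
So the two sides agree for every real x for which both sides are defined.

Conclusion: True.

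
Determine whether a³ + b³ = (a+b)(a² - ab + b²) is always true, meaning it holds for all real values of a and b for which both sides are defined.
Claim: a³ + b³ = (a+b)(a² - ab + b²).
Reasoning: Expand the right side: (a+b)(a² - ab + b²) = a³ - a²b + ab² + a²b - ab² + b³ = a³ + b³ (the middle terms cancel in pairs).
So the two sides agree for all real values of a and b for which both sides are defined.

Conclusion: Yes, this is an identity.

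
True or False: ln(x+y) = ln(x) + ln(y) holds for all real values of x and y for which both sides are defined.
Claim: ln(x+y) = ln(x) + ln(y).
Test a specific point where both sides are defined: x = 1/2, y = 4.
LHS = ln(x+y) ≈ 1.5041
RHS = ln(x) + ln(y) ≈ 0.6931
Since 1.5041 ≠ 0.6931, the equation fails at this point, so it cannot hold for all real values of x and y for which both sides are defined.
ln(x) + ln(y) = ln(xy), not ln(x+y).

Conclusion: False.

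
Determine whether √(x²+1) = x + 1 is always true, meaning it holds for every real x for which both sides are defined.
Claim: √(x²+1) = x + 1.
Test a specific point where both sides are defined: x = 4.
LHS = √(x²+1) ≈ 4.1231
RHS = x + 1 ≈ 5.0000
Since 4.1231 ≠ 5.0000, the equation fails at this point, so it cannot hold for every real x for which both sides are defined.
(x+1)² = x² + 2x + 1 ≠ x² + 1 unless x = 0.

Conclusion: No, this is NOT an identity.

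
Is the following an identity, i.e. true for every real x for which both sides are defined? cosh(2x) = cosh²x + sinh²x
Yes, this is an identity.

Claim: cosh(2x) = cosh²x + sinh²x.
Reasoning: cosh²x = (e^(2x) + 2 + e^(-2x))/4 and sinh²x = (e^(2x) - 2 + e^(-2x))/4. Adding gives (2e^(2x) + 2e^(-2x))/4 = (e^(2x) + e^(-2x))/2 = cosh(2x).
So the two sides agree for every real x for which both sides are defined.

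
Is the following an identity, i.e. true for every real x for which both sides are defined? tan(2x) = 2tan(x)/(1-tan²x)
Yes, this is an identity.

Claim: tan(2x) = 2tan(x)/(1-tan²x).
Reasoning: tan(2x) = sin(2x)/cos(2x) = 2sin(x)cos(x) / (cos²x - sin²x). Divide numerator and denominator by cos²x: 2tan(x) / (1 - tan²x).
So the two sides agree for every real x for which both sides are defined.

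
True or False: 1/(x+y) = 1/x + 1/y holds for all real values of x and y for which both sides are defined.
False.

Claim: 1/(x+y) = 1/x + 1/y.
Test a specific point where both sides are defined: x = -3, y = -2.
LHS = 1/(x+y) ≈ -0.2000
RHS = 1/x + 1/y ≈ -0.8333
Since -0.2000 ≠ -0.8333, the equation fails at this point, so it cannot hold for all real values of x and y for which both sides are defined.
1/x + 1/y = (x+y)/(xy), which is not 1/(x+y).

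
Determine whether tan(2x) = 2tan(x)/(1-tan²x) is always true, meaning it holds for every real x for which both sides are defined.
Claim: tan(2x) = 2tan(x)/(1-tan²x).
Reasoning: tan(2x) = sin(2x)/cos(2x) = 2sin(x)cos(x) / (cos²x - sin²x). Divide numerator and denominator by cos²x: 2tan(x) / (1 - tan²x).
So the two sides agree for every real x for which both sides are defined.

Conclusion: Yes, this is an identity.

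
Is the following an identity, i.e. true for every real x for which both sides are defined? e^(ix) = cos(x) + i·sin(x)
Claim: e^(ix) = cos(x) + i·sin(x).
Reasoning: Euler's formula. Expand e^(ix) = Σ (ix)^k / k!. Since i² = -1, the even-k terms are Σ (-1)^m x^(2m)/(2m)! = cos(x) and the odd-k terms are i · Σ (-1)^m x^(2m+1)/(2m+1)! = i·sin(x).
So the two sides agree for every real x for which both sides are defined.

Conclusion: Yes, this is an identity.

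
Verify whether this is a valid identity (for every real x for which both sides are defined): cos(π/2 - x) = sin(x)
Claim: cos(π/2 - x) = sin(x).
Reasoning: Use cos(u - v) = cos(u)cos(v) + sin(u)sin(v) with u = π/2, v = x: cos(π/2)cos(x) + sin(π/2)sin(x) = 0·cos(x) + 1·sin(x) = sin(x).
So the two sides agree for every real x for which both sides are defined.

Conclusion: Yes, this is an identity.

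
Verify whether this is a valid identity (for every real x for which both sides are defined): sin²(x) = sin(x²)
Claim: sin²(x) = sin(x²).
Test a specific point where both sides are defined: x = π.
LHS = sin²(x) ≈ 0.0000
RHS = sin(x²) ≈ -0.4303
Since 0.0000 ≠ -0.4303, the equation fails at this point, so it cannot hold for every real x for which both sides are defined.
sin²(x) means (sin x)², squaring the output; sin(x²) squares the input. These are different functions.

Conclusion: No, this is NOT an identity.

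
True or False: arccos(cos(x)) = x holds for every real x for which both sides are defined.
Claim: arccos(cos(x)) = x.
Test a specific point where both sides are defined: x = -π/6.
LHS = arccos(cos(x)) ≈ 0.5236
RHS = x ≈ -0.5236
Since 0.5236 ≠ -0.5236, the equation fails at this point, so it cannot hold for every real x for which both sides are defined.
arccos only returns values in [0, π], so arccos(cos(x)) = x holds only for x in that interval, not for all real x.

Conclusion: False.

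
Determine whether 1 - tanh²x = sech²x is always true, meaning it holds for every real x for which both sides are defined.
Claim: 1 - tanh²x = sech²x.
Reasoning: Divide cosh²x - sinh²x = 1 through by cosh²x (never zero): 1 - tanh²x = 1/cosh²x = sech²x.
So the two sides agree for every real x for which both sides are defined.

Conclusion: Yes, this is an identity.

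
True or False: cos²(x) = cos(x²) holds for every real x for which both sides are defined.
Claim: cos²(x) = cos(x²).
Test a specific point where both sides are defined: x = π/4.
LHS = cos²(x) ≈ 0.5000
RHS = cos(x²) ≈ 0.8157
Since 0.5000 ≠ 0.8157, the equation fails at this point, so it cannot hold for every real x for which both sides are defined.
cos²(x) means (cos x)², squaring the output; cos(x²) squares the input. These are different functions.

Conclusion: False.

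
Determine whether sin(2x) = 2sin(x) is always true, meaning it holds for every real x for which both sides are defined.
No, this is NOT an identity.

Claim: sin(2x) = 2sin(x).
Test a specific point where both sides are defined: x = 3π/4.
LHS = sin(2x) ≈ -1.0000
RHS = 2sin(x) ≈ 1.4142
Since -1.0000 ≠ 1.4142, the equation fails at this point, so it cannot hold for every real x for which both sides are defined.
The correct double-angle formula is sin(2x) = 2sin(x)cos(x).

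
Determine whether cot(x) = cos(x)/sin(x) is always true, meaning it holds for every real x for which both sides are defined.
Claim: cot(x) = cos(x)/sin(x).
Reasoning: cot(x) is defined as 1/tan(x) = 1/(sin(x)/cos(x)) = cos(x)/sin(x), wherever sin(x) ≠ 0.
So the two sides agree for every real x for which both sides are defined.

Conclusion: Yes, this is an identity.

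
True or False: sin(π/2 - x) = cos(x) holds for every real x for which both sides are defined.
Claim: sin(π/2 - x) = cos(x).
Reasoning: Use sin(u - v) = sin(u)cos(v) - cos(u)sin(v) with u = π/2, v = x: sin(π/2)cos(x) - cos(π/2)sin(x) = 1·cos(x) - 0·sin(x) = cos(x).
So the two sides agree for every real x for which both sides are defined.

Conclusion: True.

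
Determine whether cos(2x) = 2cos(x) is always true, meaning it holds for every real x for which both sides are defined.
No, this is NOT an identity.

Claim: cos(2x) = 2cos(x).
Test a specific point where both sides are defined: x = 2π/3.
LHS = cos(2x) ≈ -0.5000
RHS = 2cos(x) ≈ -1.0000
Since -0.5000 ≠ -1.0000, the equation fails at this point, so it cannot hold for every real x for which both sides are defined.
The correct double-angle formula is cos(2x) = cos²x - sin²x.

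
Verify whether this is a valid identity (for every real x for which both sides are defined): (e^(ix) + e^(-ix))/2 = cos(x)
Claim: (e^(ix) + e^(-ix))/2 = cos(x).
Reasoning: By Euler's formula e^(ix) = cos(x) + i·sin(x) and e^(-ix) = cos(x) - i·sin(x). Adding cancels the sine terms: e^(ix) + e^(-ix) = 2cos(x); divide by 2.
So the two sides agree for every real x for which both sides are defined.

Conclusion: Yes, this is an identity.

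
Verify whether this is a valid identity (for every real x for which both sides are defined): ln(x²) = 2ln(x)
Yes, this is an identity.

Claim: ln(x²) = 2ln(x).
Reasoning: The right side requires x > 0. For x > 0, x² = (e^(ln x))² = e^(2ln x), so ln(x²) = 2ln(x). (For x < 0 the right side is undefined, so those values are outside the claim.)
So the two sides agree for every real x for which both sides are defined.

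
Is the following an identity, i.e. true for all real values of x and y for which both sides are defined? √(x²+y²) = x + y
Claim: √(x²+y²) = x + y.
Test a specific point where both sides are defined: x = 3/2, y = -1.
LHS = √(x²+y²) ≈ 1.8028
RHS = x + y ≈ 0.5000
Since 1.8028 ≠ 0.5000, the equation fails at this point, so it cannot hold for all real values of x and y for which both sides are defined.
(x+y)² = x² + 2xy + y², not x² + y², so the square root does not split this way.

Conclusion: No, this is NOT an identity.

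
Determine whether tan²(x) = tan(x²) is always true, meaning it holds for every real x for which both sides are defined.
No, this is NOT an identity.

Claim: tan²(x) = tan(x²).
Test a specific point where both sides are defined: x = 2π/3.
LHS = tan²(x) ≈ 3.0000
RHS = tan(x²) ≈ 2.9590
Since 3.0000 ≠ 2.9590, the equation fails at this point, so it cannot hold for every real x for which both sides are defined.
tan²(x) means (tan x)², squaring the output; tan(x²) squares the input. These are different functions.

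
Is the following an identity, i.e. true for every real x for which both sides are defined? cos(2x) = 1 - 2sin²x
Yes, this is an identity.

Claim: cos(2x) = 1 - 2sin²x.
Reasoning: cos(2x) = cos²x - sin²x. Replace cos²x by 1 - sin²x: (1 - sin²x) - sin²x = 1 - 2sin²x.
So the two sides agree for every real x for which both sides are defined.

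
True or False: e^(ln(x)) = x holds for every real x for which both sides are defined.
Claim: e^(ln(x)) = x.
Reasoning: For x > 0, ln(x) is by definition the exponent p such that e^p = x. Raising e to that exponent therefore returns x: e^(ln x) = x.
So the two sides agree for every real x for which both sides are defined.

Conclusion: True.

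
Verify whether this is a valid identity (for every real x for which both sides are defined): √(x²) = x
No, this is NOT an identity.

Claim: √(x²) = x.
Test a specific point where both sides are defined: x = -1.
LHS = √(x²) ≈ 1.0000
RHS = x ≈ -1.0000
Since 1.0000 ≠ -1.0000, the equation fails at this point, so it cannot hold for every real x for which both sides are defined.
√(x²) = |x|, which differs from x whenever x < 0 (both sides are defined for every real x).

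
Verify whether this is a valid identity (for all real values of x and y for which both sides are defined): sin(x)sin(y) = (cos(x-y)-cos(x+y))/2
Yes, this is an identity.

Claim: sin(x)sin(y) = (cos(x-y)-cos(x+y))/2.
Reasoning: cos(x-y) = cos(x)cos(y) + sin(x)sin(y) and cos(x+y) = cos(x)cos(y) - sin(x)sin(y). Subtracting, cos(x-y) - cos(x+y) = 2sin(x)sin(y); divide by 2.
So the two sides agree for all real values of x and y for which both sides are defined.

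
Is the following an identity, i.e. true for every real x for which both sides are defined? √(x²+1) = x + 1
No, this is NOT an identity.

Claim: √(x²+1) = x + 1.
Test a specific point where both sides are defined: x = -2.
LHS = √(x²+1) ≈ 2.2361
RHS = x + 1 ≈ -1.0000
Since 2.2361 ≠ -1.0000, the equation fails at this point, so it cannot hold for every real x for which both sides are defined.
(x+1)² = x² + 2x + 1 ≠ x² + 1 unless x = 0.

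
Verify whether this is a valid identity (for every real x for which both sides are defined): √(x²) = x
Claim: √(x²) = x.
Test a specific point where both sides are defined: x = -2.
LHS = √(x²) ≈ 2.0000
RHS = x ≈ -2.0000
Since 2.0000 ≠ -2.0000, the equation fails at this point, so it cannot hold for every real x for which both sides are defined.
√(x²) = |x|, which differs from x whenever x < 0 (both sides are defined for every real x).

Conclusion: No, this is NOT an identity.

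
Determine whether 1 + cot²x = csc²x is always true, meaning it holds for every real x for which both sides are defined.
Claim: 1 + cot²x = csc²x.
Reasoning: Start from sin²x + cos²x = 1 and divide every term by sin²x (allowed wherever cot x and csc x are defined): 1 + cot²x = 1/sin²x = csc²x.
So the two sides agree for every real x for which both sides are defined.

Conclusion: Yes, this is an identity.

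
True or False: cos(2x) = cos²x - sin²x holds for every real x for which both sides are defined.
Claim: cos(2x) = cos²x - sin²x.
Reasoning: Put y = x in the addition formula cos(x+y) = cos(x)cos(y) - sin(x)sin(y): cos(2x) = cos²x - sin²x.
So the two sides agree for every real x for which both sides are defined.

Conclusion: True.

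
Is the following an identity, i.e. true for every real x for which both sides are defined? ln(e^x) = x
Claim: ln(e^x) = x.
Reasoning: ln is the inverse of the exponential: ln(e^x) asks for the exponent p with e^p = e^x, and since e^p is one-to-one that exponent is p = x.
So the two sides agree for every real x for which both sides are defined.

Conclusion: Yes, this is an identity.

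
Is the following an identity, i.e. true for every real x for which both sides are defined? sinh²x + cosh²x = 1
No, this is NOT an identity.

Claim: sinh²x + cosh²x = 1.
Test a specific point where both sides are defined: x = 3.
LHS = sinh²x + cosh²x ≈ 201.7156
RHS = 1 ≈ 1.0000
Since 201.7156 ≠ 1.0000, the equation fails at this point, so it cannot hold for every real x for which both sides are defined.
The correct hyperbolic identity is cosh²x - sinh²x = 1 (a difference); the sum sinh²x + cosh²x equals cosh(2x).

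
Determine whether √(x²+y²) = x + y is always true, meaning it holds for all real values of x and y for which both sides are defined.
No, this is NOT an identity.

Claim: √(x²+y²) = x + y.
Test a specific point where both sides are defined: x = -1, y = 2.
LHS = √(x²+y²) ≈ 2.2361
RHS = x + y ≈ 1.0000
Since 2.2361 ≠ 1.0000, the equation fails at this point, so it cannot hold for all real values of x and y for which both sides are defined.
(x+y)² = x² + 2xy + y², not x² + y², so the square root does not split this way.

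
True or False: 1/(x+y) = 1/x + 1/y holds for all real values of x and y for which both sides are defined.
False.

Claim: 1/(x+y) = 1/x + 1/y.
Test a specific point where both sides are defined: x = -1, y = 3/2.
LHS = 1/(x+y) ≈ 2.0000
RHS = 1/x + 1/y ≈ -0.3333
Since 2.0000 ≠ -0.3333, the equation fails at this point, so it cannot hold for all real values of x and y for which both sides are defined.
1/x + 1/y = (x+y)/(xy), which is not 1/(x+y).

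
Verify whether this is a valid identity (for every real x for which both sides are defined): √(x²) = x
Claim: √(x²) = x.
Test a specific point where both sides are defined: x = -2.
LHS = √(x²) ≈ 2.0000
RHS = x ≈ -2.0000
Since 2.0000 ≠ -2.0000, the equation fails at this point, so it cannot hold for every real x for which both sides are defined.
√(x²) = |x|, which differs from x whenever x < 0 (both sides are defined for every real x).

Conclusion: No, this is NOT an identity.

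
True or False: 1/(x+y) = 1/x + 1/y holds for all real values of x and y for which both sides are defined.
False.

Claim: 1/(x+y) = 1/x + 1/y.
Test a specific point where both sides are defined: x = 3, y = 1/2.
LHS = 1/(x+y) ≈ 0.2857
RHS = 1/x + 1/y ≈ 2.3333
Since 0.2857 ≠ 2.3333, the equation fails at this point, so it cannot hold for all real values of x and y for which both sides are defined.
1/x + 1/y = (x+y)/(xy), which is not 1/(x+y).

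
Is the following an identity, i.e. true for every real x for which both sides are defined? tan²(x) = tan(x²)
Claim: tan²(x) = tan(x²).
Test a specific point where both sides are defined: x = π/4.
LHS = tan²(x) ≈ 1.0000
RHS = tan(x²) ≈ 0.7092
Since 1.0000 ≠ 0.7092, the equation fails at this point, so it cannot hold for every real x for which both sides are defined.
tan²(x) means (tan x)², squaring the output; tan(x²) squares the input. These are different functions.

Conclusion: No, this is NOT an identity.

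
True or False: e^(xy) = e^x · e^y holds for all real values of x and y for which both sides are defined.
Claim: e^(xy) = e^x · e^y.
Test a specific point where both sides are defined: x = -2, y = 3/2.
LHS = e^(xy) ≈ 0.0498
RHS = e^x · e^y ≈ 0.6065
Since 0.0498 ≠ 0.6065, the equation fails at this point, so it cannot hold for all real values of x and y for which both sides are defined.
e^x · e^y = e^(x+y), not e^(xy).

Conclusion: False.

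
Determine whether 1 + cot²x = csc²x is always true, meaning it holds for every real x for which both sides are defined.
Yes, this is an identity.

Claim: 1 + cot²x = csc²x.
Reasoning: Start from sin²x + cos²x = 1 and divide every term by sin²x (allowed wherever cot x and csc x are defined): 1 + cot²x = 1/sin²x = csc²x.
So the two sides agree for every real x for which both sides are defined.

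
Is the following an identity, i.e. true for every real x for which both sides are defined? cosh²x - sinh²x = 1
Claim: cosh²x - sinh²x = 1.
Reasoning: With cosh(x) = (e^x + e^-x)/2 and sinh(x) = (e^x - e^-x)/2: cosh²x = (e^(2x) + 2 + e^(-2x))/4 and sinh²x = (e^(2x) - 2 + e^(-2x))/4. Subtracting leaves 4/4 = 1.
So the two sides agree for every real x for which both sides are defined.

Conclusion: Yes, this is an identity.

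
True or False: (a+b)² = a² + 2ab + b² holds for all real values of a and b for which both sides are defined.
True.

Claim: (a+b)² = a² + 2ab + b².
Reasoning: Expand: (a+b)² = (a+b)(a+b) = a·a + a·b + b·a + b·b = a² + 2ab + b².
So the two sides agree for all real values of a and b for which both sides are defined.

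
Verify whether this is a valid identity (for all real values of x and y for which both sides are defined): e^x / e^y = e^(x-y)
Claim: e^x / e^y = e^(x-y).
Reasoning: 1/e^y = e^(-y), so e^x / e^y = e^x · e^(-y) = e^(x + (-y)) = e^(x-y) by the product rule for exponents.
So the two sides agree for all real values of x and y for which both sides are defined.

Conclusion: Yes, this is an identity.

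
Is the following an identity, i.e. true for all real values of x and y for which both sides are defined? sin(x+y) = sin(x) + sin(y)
No, this is NOT an identity.

Claim: sin(x+y) = sin(x) + sin(y).
Test a specific point where both sides are defined: x = -π/4, y = π.
LHS = sin(x+y) ≈ 0.7071
RHS = sin(x) + sin(y) ≈ -0.7071
Since 0.7071 ≠ -0.7071, the equation fails at this point, so it cannot hold for all real values of x and y for which both sides are defined.
The correct expansion is sin(x+y) = sin(x)cos(y) + cos(x)sin(y); sine is not additive.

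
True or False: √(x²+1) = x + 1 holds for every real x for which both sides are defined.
Claim: √(x²+1) = x + 1.
Test a specific point where both sides are defined: x = -2.
LHS = √(x²+1) ≈ 2.2361
RHS = x + 1 ≈ -1.0000
Since 2.2361 ≠ -1.0000, the equation fails at this point, so it cannot hold for every real x for which both sides are defined.
(x+1)² = x² + 2x + 1 ≠ x² + 1 unless x = 0.

Conclusion: False.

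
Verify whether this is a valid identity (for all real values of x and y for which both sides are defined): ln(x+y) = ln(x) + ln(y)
Claim: ln(x+y) = ln(x) + ln(y).
Test a specific point where both sides are defined: x = 5, y = 5.
LHS = ln(x+y) ≈ 2.3026
RHS = ln(x) + ln(y) ≈ 3.2189
Since 2.3026 ≠ 3.2189, the equation fails at this point, so it cannot hold for all real values of x and y for which both sides are defined.
ln(x) + ln(y) = ln(xy), not ln(x+y).

Conclusion: No, this is NOT an identity.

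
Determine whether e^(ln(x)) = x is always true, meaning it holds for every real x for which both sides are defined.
Yes, this is an identity.

Claim: e^(ln(x)) = x.
Reasoning: For x > 0, ln(x) is by definition the exponent p such that e^p = x. Raising e to that exponent therefore returns x: e^(ln x) = x.
So the two sides agree for every real x for which both sides are defined.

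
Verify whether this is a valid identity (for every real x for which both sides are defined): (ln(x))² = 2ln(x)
Claim: (ln(x))² = 2ln(x).
Test a specific point where both sides are defined: x = 5.
LHS = (ln(x))² ≈ 2.5903
RHS = 2ln(x) ≈ 3.2189
Since 2.5903 ≠ 3.2189, the equation fails at this point, so it cannot hold for every real x for which both sides are defined.
2ln(x) equals ln(x²), which is not the same as (ln x)².

Conclusion: No, this is NOT an identity.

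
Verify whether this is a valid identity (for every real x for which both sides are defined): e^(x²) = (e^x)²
Claim: e^(x²) = (e^x)².
Test a specific point where both sides are defined: x = 1.
LHS = e^(x²) ≈ 2.7183
RHS = (e^x)² ≈ 7.3891
Since 2.7183 ≠ 7.3891, the equation fails at this point, so it cannot hold for every real x for which both sides are defined.
(e^x)² = e^(2x), and 2x ≠ x² in general.

Conclusion: No, this is NOT an identity.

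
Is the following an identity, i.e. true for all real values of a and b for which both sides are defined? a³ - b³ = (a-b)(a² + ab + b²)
Claim: a³ - b³ = (a-b)(a² + ab + b²).
Reasoning: Expand the right side: (a-b)(a² + ab + b²) = a³ + a²b + ab² - a²b - ab² - b³ = a³ - b³ (the middle terms cancel in pairs).
So the two sides agree for all real values of a and b for which both sides are defined.

Conclusion: Yes, this is an identity.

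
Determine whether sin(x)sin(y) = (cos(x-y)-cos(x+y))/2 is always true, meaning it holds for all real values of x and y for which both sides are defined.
Claim: sin(x)sin(y) = (cos(x-y)-cos(x+y))/2.
Reasoning: cos(x-y) = cos(x)cos(y) + sin(x)sin(y) and cos(x+y) = cos(x)cos(y) - sin(x)sin(y). Subtracting, cos(x-y) - cos(x+y) = 2sin(x)sin(y); divide by 2.
So the two sides agree for all real values of x and y for which both sides are defined.

Conclusion: Yes, this is an identity.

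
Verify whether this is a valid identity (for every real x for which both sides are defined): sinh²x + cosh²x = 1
Claim: sinh²x + cosh²x = 1.
Test a specific point where both sides are defined: x = 3.
LHS = sinh²x + cosh²x ≈ 201.7156
RHS = 1 ≈ 1.0000
Since 201.7156 ≠ 1.0000, the equation fails at this point, so it cannot hold for every real x for which both sides are defined.
The correct hyperbolic identity is cosh²x - sinh²x = 1 (a difference); the sum sinh²x + cosh²x equals cosh(2x).

Conclusion: No, this is NOT an identity.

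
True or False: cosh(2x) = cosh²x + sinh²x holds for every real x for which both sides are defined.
True.

Claim: cosh(2x) = cosh²x + sinh²x.
Reasoning: cosh²x = (e^(2x) + 2 + e^(-2x))/4 and sinh²x = (e^(2x) - 2 + e^(-2x))/4. Adding gives (2e^(2x) + 2e^(-2x))/4 = (e^(2x) + e^(-2x))/2 = cosh(2x).
So the two sides agree for every real x for which both sides are defined.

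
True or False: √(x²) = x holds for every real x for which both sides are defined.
False.

Claim: √(x²) = x.
Test a specific point where both sides are defined: x = -3.
LHS = √(x²) ≈ 3.0000
RHS = x ≈ -3.0000
Since 3.0000 ≠ -3.0000, the equation fails at this point, so it cannot hold for every real x for which both sides are defined.
√(x²) = |x|, which differs from x whenever x < 0 (both sides are defined for every real x).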